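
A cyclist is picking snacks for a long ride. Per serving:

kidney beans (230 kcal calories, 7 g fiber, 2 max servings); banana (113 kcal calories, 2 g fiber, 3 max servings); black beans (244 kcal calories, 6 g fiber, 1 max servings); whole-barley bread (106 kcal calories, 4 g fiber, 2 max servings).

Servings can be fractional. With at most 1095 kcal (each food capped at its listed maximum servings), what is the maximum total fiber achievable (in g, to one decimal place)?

Fiber per kcal: whole-barley bread 0.03774, kidney beans 0.03043, black beans 0.02459, banana 0.0177.
Take 2 servings of whole-barley bread: uses 212 kcal, +8.0 g fiber (running total 8.0 g).
Take 2 servings of kidney beans: uses 460 kcal, +14.0 g fiber (running total 22.0 g).
Take 1 serving of black beans: uses 244 kcal, +6.0 g fiber (running total 28.0 g).
Take 1.584 servings of banana: uses 179 kcal, +3.2 g fiber (running total 31.2 g).
Greedy by best ratio exhausts the calories allowance optimally: 31.2 g.

31.2 g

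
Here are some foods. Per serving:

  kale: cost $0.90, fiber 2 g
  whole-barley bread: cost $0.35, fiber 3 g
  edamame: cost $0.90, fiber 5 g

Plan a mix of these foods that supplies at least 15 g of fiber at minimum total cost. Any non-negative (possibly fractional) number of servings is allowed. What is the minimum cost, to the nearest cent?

Cost per g of fiber: whole-barley bread $0.1167, edamame $0.1800, kale $0.4500.
With no serving limits, use only whole-barley bread: 15 g / 3 g = 5 servings × $0.35 = $1.75.

$1.75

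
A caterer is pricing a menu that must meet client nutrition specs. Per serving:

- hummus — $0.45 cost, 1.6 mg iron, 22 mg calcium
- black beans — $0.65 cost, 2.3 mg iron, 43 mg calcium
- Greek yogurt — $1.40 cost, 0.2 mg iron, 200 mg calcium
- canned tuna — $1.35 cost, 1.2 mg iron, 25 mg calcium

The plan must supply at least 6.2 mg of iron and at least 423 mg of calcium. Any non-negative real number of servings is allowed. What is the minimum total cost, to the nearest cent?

$3.85

hummus only: max(6.2/1.6, 423/22) = 19.23 servings → $8.65.
black beans only: max(6.2/2.3, 423/43) = 9.837 servings → $6.39.
Greek yogurt only: max(6.2/0.2, 423/200) = 31 servings → $43.40.
canned tuna only: max(6.2/1.2, 423/25) = 16.92 servings → $22.84.
hummus + black beans with both targets exact would need a negative amount; discard.
hummus + Greek yogurt with both tight: 3.661 servings and 1.712 servings → $4.04.
hummus + canned tuna: the both-tight solution has a negative serving — not a feasible corner.
black beans + Greek yogurt with both tight: 2.56 servings and 1.565 servings → $3.85.
black beans + canned tuna: the both-tight solution has a negative serving — not a feasible corner.
Greek yogurt + canned tuna with both tight: 1.5 servings and 4.917 servings → $8.74.
The minimum over all feasible corners is $3.85.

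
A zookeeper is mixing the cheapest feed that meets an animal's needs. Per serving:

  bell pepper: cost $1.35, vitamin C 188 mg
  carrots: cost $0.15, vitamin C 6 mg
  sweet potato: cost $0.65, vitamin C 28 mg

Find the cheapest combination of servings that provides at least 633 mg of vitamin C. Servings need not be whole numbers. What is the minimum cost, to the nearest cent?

Cost per mg of vitamin C: bell pepper $0.0072, sweet potato $0.0232, carrots $0.0250.
With no serving limits, use only bell pepper: 633 mg / 188 mg = 3.367 servings × $1.35 = $4.55.

$4.55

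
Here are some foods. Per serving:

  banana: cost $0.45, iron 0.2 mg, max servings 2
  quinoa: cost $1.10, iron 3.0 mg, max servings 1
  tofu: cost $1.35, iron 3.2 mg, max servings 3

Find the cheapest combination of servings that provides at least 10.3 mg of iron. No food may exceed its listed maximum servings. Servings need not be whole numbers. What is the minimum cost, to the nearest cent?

$4.18

Cost per mg of iron: quinoa $0.3667, tofu $0.4219, banana $2.2500.
Take 1 serving of quinoa: +3.0 mg iron for $1.10 (total $1.10, still need 7.3 mg).
Take 2.281 servings of tofu: +7.3 mg iron for $3.08 (total $4.18, still need 0.0 mg).
Greedy by cheapest-per-mg is optimal for a single linear constraint, so the minimum cost is $4.18.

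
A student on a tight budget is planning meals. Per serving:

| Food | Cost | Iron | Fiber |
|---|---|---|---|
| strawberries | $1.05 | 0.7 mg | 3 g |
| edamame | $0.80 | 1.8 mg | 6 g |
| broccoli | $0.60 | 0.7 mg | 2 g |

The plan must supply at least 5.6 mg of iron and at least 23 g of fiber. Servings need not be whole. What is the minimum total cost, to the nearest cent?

$3.07

For a min-cost LP with two ≥-constraints, a basic feasible solution has at most two positive variables.
strawberries only: max(5.6/0.7, 23/3) = 8 servings → $8.40.
edamame only: max(5.6/1.8, 23/6) = 3.833 servings → $3.07.
broccoli only: max(5.6/0.7, 23/2) = 11.5 servings → $6.90.
strawberries + edamame with both tight: 6.5 servings and 0.5833 servings → $7.29.
strawberries + broccoli with both tight: 7 servings and 1 serving → $7.95.
edamame + broccoli with both targets exact would need a negative amount; discard.
So the least-cost plan costs $3.07.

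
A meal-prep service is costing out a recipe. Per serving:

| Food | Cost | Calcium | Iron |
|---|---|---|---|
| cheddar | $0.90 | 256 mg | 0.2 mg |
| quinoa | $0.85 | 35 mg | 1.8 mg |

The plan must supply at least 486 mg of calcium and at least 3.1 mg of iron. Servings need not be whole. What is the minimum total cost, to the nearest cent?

$2.82

Check every corner: each single food scaled to meet both minima, and each pair solved so both constraints bind.
cheddar only: max(486/256, 3.1/0.2) = 15.5 servings → $13.95.
quinoa only: max(486/35, 3.1/1.8) = 13.89 servings → $11.80.
cheddar + quinoa with both tight: 1.689 servings and 1.535 servings → $2.82.
So the least-cost plan costs $2.82.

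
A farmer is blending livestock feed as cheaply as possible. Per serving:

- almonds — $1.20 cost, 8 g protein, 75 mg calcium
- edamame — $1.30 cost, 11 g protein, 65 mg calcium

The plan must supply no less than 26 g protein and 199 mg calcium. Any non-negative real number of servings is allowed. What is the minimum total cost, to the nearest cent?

$3.49

This is a tiny linear program; its minimum lies at a vertex of the feasible set. List the vertices and price them.
almonds only: max(26/8, 199/75) = 3.25 servings → $3.90.
edamame only: max(26/11, 199/65) = 3.062 servings → $3.98.
almonds + edamame with both tight: 1.636 servings and 1.174 servings → $3.49.
The minimum over all feasible corners is $3.49.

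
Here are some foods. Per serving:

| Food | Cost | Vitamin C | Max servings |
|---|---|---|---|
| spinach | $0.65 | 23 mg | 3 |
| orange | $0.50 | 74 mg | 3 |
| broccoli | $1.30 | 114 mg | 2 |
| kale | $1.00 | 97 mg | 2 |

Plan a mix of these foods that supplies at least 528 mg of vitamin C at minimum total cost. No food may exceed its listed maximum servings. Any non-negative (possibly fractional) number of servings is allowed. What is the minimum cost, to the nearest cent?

Cost per mg of vitamin C: orange $0.0068, kale $0.0103, broccoli $0.0114, spinach $0.0283.
Take 3 servings of orange: +222.0 mg vitamin C for $1.50 (total $1.50, still need 306.0 mg).
Take 2 servings of kale: +194.0 mg vitamin C for $2.00 (total $3.50, still need 112.0 mg).
Take 0.9825 servings of broccoli: +112.0 mg vitamin C for $1.28 (total $4.78, still need 0.0 mg).
Greedy by cheapest-per-mg is optimal for a single linear constraint, so the minimum cost is $4.78.

$4.78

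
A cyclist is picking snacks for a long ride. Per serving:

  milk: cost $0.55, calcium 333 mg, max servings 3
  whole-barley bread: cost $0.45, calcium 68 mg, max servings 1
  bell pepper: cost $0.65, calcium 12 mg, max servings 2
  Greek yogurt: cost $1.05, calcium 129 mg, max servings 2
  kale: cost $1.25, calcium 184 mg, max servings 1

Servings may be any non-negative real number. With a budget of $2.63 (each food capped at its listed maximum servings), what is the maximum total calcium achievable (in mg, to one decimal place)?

1145.0 mg

Calcium per dollar: milk 605.5, whole-barley bread 151.1, kale 147.2, Greek yogurt 122.9, bell pepper 18.46.
Take 3 servings of milk: spends $1.65, +999.0 mg calcium (running total 999.0 mg).
Take 1 serving of whole-barley bread: spends $0.45, +68.0 mg calcium (running total 1067.0 mg).
Take 0.424 servings of kale: spends $0.53, +78.0 mg calcium (running total 1145.0 mg).
Greedy by best ratio exhausts the cost allowance optimally: 1145.0 mg.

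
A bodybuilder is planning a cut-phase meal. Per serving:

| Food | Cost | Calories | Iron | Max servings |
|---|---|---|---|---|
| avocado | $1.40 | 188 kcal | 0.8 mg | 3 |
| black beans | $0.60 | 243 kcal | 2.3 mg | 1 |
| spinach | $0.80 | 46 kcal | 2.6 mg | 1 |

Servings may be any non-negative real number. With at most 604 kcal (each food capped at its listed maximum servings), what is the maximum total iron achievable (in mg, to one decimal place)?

Iron per kcal: spinach 0.05652, black beans 0.009465, avocado 0.004255.
Take 1 serving of spinach: uses 46 kcal, +2.6 mg iron (running total 2.6 mg).
Take 1 serving of black beans: uses 243 kcal, +2.3 mg iron (running total 4.9 mg).
Take 1.676 servings of avocado: uses 315 kcal, +1.3 mg iron (running total 6.2 mg).
Greedy by best ratio exhausts the calories allowance optimally: 6.2 mg.

6.2 mg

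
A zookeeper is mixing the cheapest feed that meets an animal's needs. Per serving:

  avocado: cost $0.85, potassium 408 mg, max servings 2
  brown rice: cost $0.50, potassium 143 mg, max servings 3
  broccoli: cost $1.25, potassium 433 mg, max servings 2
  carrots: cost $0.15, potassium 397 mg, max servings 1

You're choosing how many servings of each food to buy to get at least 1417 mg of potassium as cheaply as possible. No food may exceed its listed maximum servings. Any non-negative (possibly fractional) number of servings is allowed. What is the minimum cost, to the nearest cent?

Cost per mg of potassium: carrots $0.0004, avocado $0.0021, broccoli $0.0029, brown rice $0.0035.
Take 1 serving of carrots: +397.0 mg potassium for $0.15 (total $0.15, still need 1020.0 mg).
Take 2 servings of avocado: +816.0 mg potassium for $1.70 (total $1.85, still need 204.0 mg).
Take 0.4711 servings of broccoli: +204.0 mg potassium for $0.59 (total $2.44, still need 0.0 mg).
Filling from the cheapest source first is optimal under one linear minimum: $2.44.

$2.44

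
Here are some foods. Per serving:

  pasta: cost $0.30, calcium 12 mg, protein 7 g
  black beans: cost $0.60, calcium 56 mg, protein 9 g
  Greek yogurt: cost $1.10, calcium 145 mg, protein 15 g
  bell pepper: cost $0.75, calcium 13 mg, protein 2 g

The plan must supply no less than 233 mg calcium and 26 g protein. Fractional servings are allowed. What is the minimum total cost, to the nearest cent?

$1.84

The cheapest plan sits at a corner of the feasible region — with two constraints it uses at most two foods.
pasta only: max(233/12, 26/7) = 19.42 servings → $5.83.
black beans only: max(233/56, 26/9) = 4.161 servings → $2.50.
Greek yogurt only: max(233/145, 26/15) = 1.733 servings → $1.91.
bell pepper only: max(233/13, 26/2) = 17.92 servings → $13.44.
pasta + black beans: intersection lies outside the first quadrant.
pasta + Greek yogurt with both tight: 0.3293 servings and 1.58 servings → $1.84.
pasta + bell pepper: the both-tight solution has a negative serving — not a feasible corner.
black beans + Greek yogurt with both tight: 0.5914 servings and 1.378 servings → $1.87.
black beans + bell pepper with both targets exact would need a negative amount; discard.
Greek yogurt + bell pepper with both tight: 1.347 servings and 2.895 servings → $3.65.
So the least-cost plan costs $1.84.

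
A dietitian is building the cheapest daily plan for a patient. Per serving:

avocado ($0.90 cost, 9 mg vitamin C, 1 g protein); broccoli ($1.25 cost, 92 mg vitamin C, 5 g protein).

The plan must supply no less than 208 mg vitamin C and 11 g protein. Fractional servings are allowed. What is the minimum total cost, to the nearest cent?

avocado only: max(208/9, 11/1) = 23.11 servings → $20.80.
broccoli only: max(208/92, 11/5) = 2.261 servings → $2.83.
avocado + broccoli with both targets exact would need a negative amount; discard.
So the least-cost plan costs $2.83.

$2.83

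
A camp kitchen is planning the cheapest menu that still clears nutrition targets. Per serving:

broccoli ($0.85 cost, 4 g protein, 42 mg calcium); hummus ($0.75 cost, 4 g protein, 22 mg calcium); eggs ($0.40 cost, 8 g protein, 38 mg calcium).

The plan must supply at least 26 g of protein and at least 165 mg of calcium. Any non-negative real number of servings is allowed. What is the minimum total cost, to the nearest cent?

For a min-cost LP with two ≥-constraints, a basic feasible solution has at most two positive variables.
broccoli only: max(26/4, 165/42) = 6.5 servings → $5.53.
hummus only: max(26/4, 165/22) = 7.5 servings → $5.62.
eggs only: max(26/8, 165/38) = 4.342 servings → $1.74.
broccoli + hummus with both tight: 1.1 servings and 5.4 servings → $4.99.
broccoli + eggs with both tight: 1.804 servings and 2.348 servings → $2.47.
hummus + eggs: the both-tight solution has a negative serving — not a feasible corner.
So the least-cost plan costs $1.74.

$1.74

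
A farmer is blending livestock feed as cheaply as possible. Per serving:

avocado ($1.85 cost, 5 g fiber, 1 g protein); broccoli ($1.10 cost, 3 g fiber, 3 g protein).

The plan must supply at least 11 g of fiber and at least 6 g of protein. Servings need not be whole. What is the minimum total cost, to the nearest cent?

At the optimum either one food covers both requirements or two foods hit both targets exactly; no other combination can be cheaper.
avocado only: max(11/5, 6/1) = 6 servings → $11.10.
broccoli only: max(11/3, 6/3) = 3.667 servings → $4.03.
avocado + broccoli with both tight: 1.25 servings and 1.583 servings → $4.05.
So the least-cost plan costs $4.03.

$4.03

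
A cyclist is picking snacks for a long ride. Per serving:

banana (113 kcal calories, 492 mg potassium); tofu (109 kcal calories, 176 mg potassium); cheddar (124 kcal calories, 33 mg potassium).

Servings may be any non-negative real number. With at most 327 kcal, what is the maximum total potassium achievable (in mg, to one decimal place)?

Potassium per kcal: banana 4.354, tofu 1.615, cheddar 0.2661.
With no serving limits, spend the whole calories allowance on banana: 327 kcal / 113 kcal × 492 mg = 1423.8 mg.

1423.8 mg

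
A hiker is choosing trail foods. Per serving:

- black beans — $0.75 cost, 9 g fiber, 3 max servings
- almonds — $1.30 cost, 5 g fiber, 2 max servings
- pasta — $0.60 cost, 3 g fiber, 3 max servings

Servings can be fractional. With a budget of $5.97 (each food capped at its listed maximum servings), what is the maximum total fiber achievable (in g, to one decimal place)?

43.4 g

Fiber per dollar: black beans 12, pasta 5, almonds 3.846.
Take 3 servings of black beans: spends $2.25, +27.0 g fiber (running total 27.0 g).
Take 3 servings of pasta: spends $1.80, +9.0 g fiber (running total 36.0 g).
Take 1.477 servings of almonds: spends $1.92, +7.4 g fiber (running total 43.4 g).
Greedy by best ratio exhausts the cost allowance optimally: 43.4 g.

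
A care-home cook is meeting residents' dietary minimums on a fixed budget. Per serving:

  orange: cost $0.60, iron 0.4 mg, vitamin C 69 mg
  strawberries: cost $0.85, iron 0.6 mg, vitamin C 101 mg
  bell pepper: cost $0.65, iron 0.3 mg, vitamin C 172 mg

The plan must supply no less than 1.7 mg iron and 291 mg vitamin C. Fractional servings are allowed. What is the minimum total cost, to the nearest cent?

$2.42

Compare the cost at each extreme point of the feasible region.
orange only: max(1.7/0.4, 291/69) = 4.25 servings → $2.55.
strawberries only: max(1.7/0.6, 291/101) = 2.881 servings → $2.45.
bell pepper only: max(1.7/0.3, 291/172) = 5.667 servings → $3.68.
orange + strawberries with both tight: 2.9 servings and 0.9 servings → $2.50.
orange + bell pepper: the both-tight solution has a negative serving — not a feasible corner.
strawberries + bell pepper with both tight: 2.813 servings and 0.03978 servings → $2.42.
Cheapest feasible corner: $2.42.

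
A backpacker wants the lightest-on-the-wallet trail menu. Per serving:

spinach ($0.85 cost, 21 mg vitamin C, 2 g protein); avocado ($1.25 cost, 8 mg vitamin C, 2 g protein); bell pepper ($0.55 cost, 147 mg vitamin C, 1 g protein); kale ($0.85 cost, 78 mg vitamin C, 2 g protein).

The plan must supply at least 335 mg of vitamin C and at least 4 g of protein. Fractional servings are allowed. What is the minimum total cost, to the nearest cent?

$1.91

The cheapest plan sits at a corner of the feasible region — with two constraints it uses at most two foods.
spinach only: max(335/21, 4/2) = 15.95 servings → $13.56.
avocado only: max(335/8, 4/2) = 41.88 servings → $52.34.
bell pepper only: max(335/147, 4/1) = 4 servings → $2.20.
kale only: max(335/78, 4/2) = 4.295 servings → $3.65.
spinach + avocado: the both-tight solution has a negative serving — not a feasible corner.
spinach + bell pepper with both tight: 0.9267 servings and 2.147 servings → $1.97.
spinach + kale with both targets exact would need a negative amount; discard.
avocado + bell pepper with both tight: 0.8846 servings and 2.231 servings → $2.33.
avocado + kale: intersection lies outside the first quadrant.
bell pepper + kale with both tight: 1.657 servings and 1.171 servings → $1.91.
So the least-cost plan costs $1.91.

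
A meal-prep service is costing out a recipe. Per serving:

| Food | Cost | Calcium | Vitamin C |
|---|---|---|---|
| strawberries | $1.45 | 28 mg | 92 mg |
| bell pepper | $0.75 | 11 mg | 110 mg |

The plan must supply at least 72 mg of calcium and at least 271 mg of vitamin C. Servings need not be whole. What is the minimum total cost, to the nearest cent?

For a min-cost LP with two ≥-constraints, a basic feasible solution has at most two positive variables.
strawberries only: max(72/28, 271/92) = 2.946 servings → $4.27.
bell pepper only: max(72/11, 271/110) = 6.545 servings → $4.91.
strawberries + bell pepper with both tight: 2.388 servings and 0.4662 servings → $3.81.
The minimum over all feasible corners is $3.81.

$3.81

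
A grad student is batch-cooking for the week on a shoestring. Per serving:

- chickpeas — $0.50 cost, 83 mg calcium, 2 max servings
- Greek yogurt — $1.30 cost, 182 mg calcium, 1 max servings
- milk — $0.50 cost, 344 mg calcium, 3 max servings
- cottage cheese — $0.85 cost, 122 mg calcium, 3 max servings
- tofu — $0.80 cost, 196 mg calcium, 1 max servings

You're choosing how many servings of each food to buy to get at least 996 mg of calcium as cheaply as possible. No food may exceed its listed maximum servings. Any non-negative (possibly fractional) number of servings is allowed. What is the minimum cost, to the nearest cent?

$1.45

Cost per mg of calcium: milk $0.0015, tofu $0.0041, chickpeas $0.0060, cottage cheese $0.0070, Greek yogurt $0.0071.
Take 2.895 servings of milk: +996.0 mg calcium for $1.45 (total $1.45, still need 0.0 mg).
Greedy by cheapest-per-mg is optimal for a single linear constraint, so the minimum cost is $1.45.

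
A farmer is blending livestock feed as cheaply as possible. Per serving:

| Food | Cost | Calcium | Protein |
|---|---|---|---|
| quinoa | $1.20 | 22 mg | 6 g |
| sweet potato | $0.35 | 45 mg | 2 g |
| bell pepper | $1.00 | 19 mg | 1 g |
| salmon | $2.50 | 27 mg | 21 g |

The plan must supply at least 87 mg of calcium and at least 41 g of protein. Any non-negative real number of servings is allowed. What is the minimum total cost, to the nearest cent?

$4.97

Check every corner: each single food scaled to meet both minima, and each pair solved so both constraints bind.
quinoa only: max(87/22, 41/6) = 6.833 servings → $8.20.
sweet potato only: max(87/45, 41/2) = 20.5 servings → $7.17.
bell pepper only: max(87/19, 41/1) = 41 servings → $41.00.
salmon only: max(87/27, 41/21) = 3.222 servings → $8.06.
quinoa + sweet potato: intersection lies outside the first quadrant.
quinoa + bell pepper: intersection lies outside the first quadrant.
quinoa + salmon with both tight: 2.4 servings and 1.267 servings → $6.05.
sweet potato + bell pepper: the both-tight solution has a negative serving — not a feasible corner.
sweet potato + salmon with both tight: 0.8081 servings and 1.875 servings → $4.97.
bell pepper + salmon with both tight: 1.935 servings and 1.86 servings → $6.59.
Cheapest feasible corner: $4.97.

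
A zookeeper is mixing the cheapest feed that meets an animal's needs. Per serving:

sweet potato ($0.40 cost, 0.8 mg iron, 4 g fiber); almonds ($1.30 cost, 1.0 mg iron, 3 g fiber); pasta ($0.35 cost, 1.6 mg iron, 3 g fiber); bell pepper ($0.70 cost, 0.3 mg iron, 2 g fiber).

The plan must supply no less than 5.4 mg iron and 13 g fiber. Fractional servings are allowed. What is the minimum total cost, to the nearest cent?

Minimising a linear cost over {iron ≥ 5.4, fiber ≥ 13, servings ≥ 0} — the optimum is at a vertex, using one or two foods.
sweet potato only: max(5.4/0.8, 13/4) = 6.75 servings → $2.70.
almonds only: max(5.4/1.0, 13/3) = 5.4 servings → $7.02.
pasta only: max(5.4/1.6, 13/3) = 4.333 servings → $1.52.
bell pepper only: max(5.4/0.3, 13/2) = 18 servings → $12.60.
sweet potato + almonds: the both-tight solution has a negative serving — not a feasible corner.
sweet potato + pasta with both tight: 1.15 servings and 2.8 servings → $1.44.
sweet potato + bell pepper with both targets exact would need a negative amount; discard.
almonds + pasta with both tight: 2.556 servings and 1.778 servings → $3.94.
almonds + bell pepper: intersection lies outside the first quadrant.
pasta + bell pepper with both tight: 3 servings and 2 servings → $2.45.
So the least-cost plan costs $1.44.

$1.44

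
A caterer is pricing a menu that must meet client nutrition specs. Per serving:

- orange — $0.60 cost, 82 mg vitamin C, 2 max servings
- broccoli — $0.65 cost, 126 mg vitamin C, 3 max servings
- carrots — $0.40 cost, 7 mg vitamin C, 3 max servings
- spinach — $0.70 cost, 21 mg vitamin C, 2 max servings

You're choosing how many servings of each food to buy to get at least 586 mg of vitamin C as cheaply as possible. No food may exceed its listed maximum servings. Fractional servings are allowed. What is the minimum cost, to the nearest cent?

Cost per mg of vitamin C: broccoli $0.0052, orange $0.0073, spinach $0.0333, carrots $0.0571.
Take 3 servings of broccoli: +378.0 mg vitamin C for $1.95 (total $1.95, still need 208.0 mg).
Take 2 servings of orange: +164.0 mg vitamin C for $1.20 (total $3.15, still need 44.0 mg).
Take 2 servings of spinach: +42.0 mg vitamin C for $1.40 (total $4.55, still need 2.0 mg).
Take 0.2857 servings of carrots: +2.0 mg vitamin C for $0.11 (total $4.66, still need 0.0 mg).
Filling from the cheapest source first is optimal under one linear minimum: $4.66.

$4.66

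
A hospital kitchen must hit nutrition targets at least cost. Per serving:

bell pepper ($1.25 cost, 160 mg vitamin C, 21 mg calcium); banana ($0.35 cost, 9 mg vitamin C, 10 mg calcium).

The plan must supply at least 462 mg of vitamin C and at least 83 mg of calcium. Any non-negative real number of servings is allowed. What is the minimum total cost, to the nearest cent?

For a min-cost LP with two ≥-constraints, a basic feasible solution has at most two positive variables.
bell pepper only: max(462/160, 83/21) = 3.952 servings → $4.94.
banana only: max(462/9, 83/10) = 51.33 servings → $17.97.
bell pepper + banana with both tight: 2.745 servings and 2.536 servings → $4.32.
The minimum over all feasible corners is $4.32.

$4.32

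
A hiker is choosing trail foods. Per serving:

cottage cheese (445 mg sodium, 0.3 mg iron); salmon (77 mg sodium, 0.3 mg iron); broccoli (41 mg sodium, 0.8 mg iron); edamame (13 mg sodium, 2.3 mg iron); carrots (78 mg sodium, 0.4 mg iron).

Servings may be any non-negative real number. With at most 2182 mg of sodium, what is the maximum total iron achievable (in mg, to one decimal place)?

Iron per mg sodium: edamame 0.1769, broccoli 0.01951, carrots 0.005128, salmon 0.003896, cottage cheese 0.0006742.
With no serving limits, spend the whole sodium allowance on edamame: 2182 mg / 13 mg × 2.3 mg = 386.0 mg.

386.0 mg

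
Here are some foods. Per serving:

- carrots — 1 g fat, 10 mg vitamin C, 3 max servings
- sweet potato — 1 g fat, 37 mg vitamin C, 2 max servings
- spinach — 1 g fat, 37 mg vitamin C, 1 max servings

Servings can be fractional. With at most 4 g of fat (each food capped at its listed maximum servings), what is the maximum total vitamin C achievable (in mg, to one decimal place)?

Vitamin C per g fat: sweet potato 37, spinach 37, carrots 10.
Take 2 servings of sweet potato: uses 2 g fat, +74.0 mg vitamin C (running total 74.0 mg).
Take 1 serving of spinach: uses 1 g fat, +37.0 mg vitamin C (running total 111.0 mg).
Take 1 serving of carrots: uses 1 g fat, +10.0 mg vitamin C (running total 121.0 mg).
Greedy by best ratio exhausts the fat allowance optimally: 121.0 mg.

121.0 mg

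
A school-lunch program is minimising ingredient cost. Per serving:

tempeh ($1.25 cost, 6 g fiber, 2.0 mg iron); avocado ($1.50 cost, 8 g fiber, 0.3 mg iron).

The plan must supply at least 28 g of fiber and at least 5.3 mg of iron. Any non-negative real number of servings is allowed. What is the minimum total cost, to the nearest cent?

Check every corner: each single food scaled to meet both minima, and each pair solved so both constraints bind.
tempeh only: max(28/6, 5.3/2.0) = 4.667 servings → $5.83.
avocado only: max(28/8, 5.3/0.3) = 17.67 servings → $26.50.
tempeh + avocado with both tight: 2.394 servings and 1.704 servings → $5.55.
The minimum over all feasible corners is $5.55.

$5.55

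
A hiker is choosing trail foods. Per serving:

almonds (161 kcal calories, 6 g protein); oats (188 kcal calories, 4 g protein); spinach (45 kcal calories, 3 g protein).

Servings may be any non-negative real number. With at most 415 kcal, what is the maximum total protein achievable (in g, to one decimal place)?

Protein per kcal: spinach 0.06667, almonds 0.03727, oats 0.02128.
With no serving limits, spend the whole calories allowance on spinach: 415 kcal / 45 kcal × 3 g = 27.7 g.

27.7 g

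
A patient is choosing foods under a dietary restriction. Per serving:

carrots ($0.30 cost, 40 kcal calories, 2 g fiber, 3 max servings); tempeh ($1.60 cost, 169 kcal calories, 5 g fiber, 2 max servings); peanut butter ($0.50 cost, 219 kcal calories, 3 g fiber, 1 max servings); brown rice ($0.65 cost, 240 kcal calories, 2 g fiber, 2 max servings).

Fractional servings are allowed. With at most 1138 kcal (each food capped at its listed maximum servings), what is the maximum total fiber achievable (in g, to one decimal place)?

22.8 g

Fiber per kcal: carrots 0.05, tempeh 0.02959, peanut butter 0.0137, brown rice 0.008333.
Take 3 servings of carrots: uses 120 kcal, +6.0 g fiber (running total 6.0 g).
Take 2 servings of tempeh: uses 338 kcal, +10.0 g fiber (running total 16.0 g).
Take 1 serving of peanut butter: uses 219 kcal, +3.0 g fiber (running total 19.0 g).
Take 1.921 servings of brown rice: uses 461 kcal, +3.8 g fiber (running total 22.8 g).
Greedy by best ratio exhausts the calories allowance optimally: 22.8 g.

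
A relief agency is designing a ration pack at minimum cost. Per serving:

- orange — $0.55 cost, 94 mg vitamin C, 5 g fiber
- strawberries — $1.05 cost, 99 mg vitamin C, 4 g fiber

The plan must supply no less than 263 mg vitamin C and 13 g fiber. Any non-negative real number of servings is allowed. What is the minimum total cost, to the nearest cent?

At the optimum either one food covers both requirements or two foods hit both targets exactly; no other combination can be cheaper.
orange only: max(263/94, 13/5) = 2.798 servings → $1.54.
strawberries only: max(263/99, 13/4) = 3.25 servings → $3.41.
orange + strawberries with both tight: 1.975 servings and 0.7815 servings → $1.91.
Cheapest feasible corner: $1.54.

$1.54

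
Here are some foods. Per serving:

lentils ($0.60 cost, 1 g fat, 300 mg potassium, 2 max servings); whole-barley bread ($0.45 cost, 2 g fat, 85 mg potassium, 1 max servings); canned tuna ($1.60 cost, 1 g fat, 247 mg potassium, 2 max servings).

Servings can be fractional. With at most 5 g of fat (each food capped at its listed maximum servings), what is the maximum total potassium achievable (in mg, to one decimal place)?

1136.5 mg

Potassium per g fat: lentils 300, canned tuna 247, whole-barley bread 42.5.
Take 2 servings of lentils: uses 2 g fat, +600.0 mg potassium (running total 600.0 mg).
Take 2 servings of canned tuna: uses 2 g fat, +494.0 mg potassium (running total 1094.0 mg).
Take 0.5 servings of whole-barley bread: uses 1 g fat, +42.5 mg potassium (running total 1136.5 mg).
Filling greedily by potassium-per-g fat is optimal for one linear limit, giving 1136.5 mg.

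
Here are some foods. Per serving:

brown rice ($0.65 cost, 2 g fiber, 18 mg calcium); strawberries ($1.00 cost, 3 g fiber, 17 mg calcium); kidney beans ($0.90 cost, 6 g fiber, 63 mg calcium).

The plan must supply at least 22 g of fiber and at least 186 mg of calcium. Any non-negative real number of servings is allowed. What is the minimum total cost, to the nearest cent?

This is a tiny linear program; its minimum lies at a vertex of the feasible set. List the vertices and price them.
brown rice only: max(22/2, 186/18) = 11 servings → $7.15.
strawberries only: max(22/3, 186/17) = 10.94 servings → $10.94.
kidney beans only: max(22/6, 186/63) = 3.667 servings → $3.30.
brown rice + strawberries with both tight: 9.2 servings and 1.2 servings → $7.18.
brown rice + kidney beans with both targets exact would need a negative amount; discard.
strawberries + kidney beans with both tight: 3.103 servings and 2.115 servings → $5.01.
Cheapest feasible corner: $3.30.

$3.30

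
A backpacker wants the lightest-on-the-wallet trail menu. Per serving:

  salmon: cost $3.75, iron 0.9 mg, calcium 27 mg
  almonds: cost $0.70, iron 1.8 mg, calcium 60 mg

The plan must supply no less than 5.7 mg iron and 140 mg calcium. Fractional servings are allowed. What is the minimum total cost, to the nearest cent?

For a min-cost LP with two ≥-constraints, a basic feasible solution has at most two positive variables.
salmon only: max(5.7/0.9, 140/27) = 6.333 servings → $23.75.
almonds only: max(5.7/1.8, 140/60) = 3.167 servings → $2.22.
salmon + almonds: intersection lies outside the first quadrant.
The minimum over all feasible corners is $2.22.

$2.22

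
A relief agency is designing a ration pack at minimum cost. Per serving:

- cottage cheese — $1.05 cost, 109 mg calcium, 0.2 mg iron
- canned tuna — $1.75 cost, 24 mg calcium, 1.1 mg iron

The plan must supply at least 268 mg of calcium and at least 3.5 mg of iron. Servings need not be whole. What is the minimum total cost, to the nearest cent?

$6.91

At the optimum either one food covers both requirements or two foods hit both targets exactly; no other combination can be cheaper.
cottage cheese only: max(268/109, 3.5/0.2) = 17.5 servings → $18.38.
canned tuna only: max(268/24, 3.5/1.1) = 11.17 servings → $19.54.
cottage cheese + canned tuna with both tight: 1.831 servings and 2.849 servings → $6.91.
Cheapest feasible corner: $6.91.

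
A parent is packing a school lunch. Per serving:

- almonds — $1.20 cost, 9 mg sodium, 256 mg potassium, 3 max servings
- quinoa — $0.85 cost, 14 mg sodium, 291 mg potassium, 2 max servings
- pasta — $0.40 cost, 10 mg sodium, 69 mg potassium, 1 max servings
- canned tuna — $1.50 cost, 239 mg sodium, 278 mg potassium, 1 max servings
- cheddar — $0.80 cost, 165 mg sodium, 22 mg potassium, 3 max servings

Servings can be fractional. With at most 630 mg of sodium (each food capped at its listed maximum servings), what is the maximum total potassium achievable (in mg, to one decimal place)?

Potassium per mg sodium: almonds 28.44, quinoa 20.79, pasta 6.9, canned tuna 1.163, cheddar 0.1333.
Take 3 servings of almonds: uses 27 mg sodium, +768.0 mg potassium (running total 768.0 mg).
Take 2 servings of quinoa: uses 28 mg sodium, +582.0 mg potassium (running total 1350.0 mg).
Take 1 serving of pasta: uses 10 mg sodium, +69.0 mg potassium (running total 1419.0 mg).
Take 1 serving of canned tuna: uses 239 mg sodium, +278.0 mg potassium (running total 1697.0 mg).
Take 1.976 servings of cheddar: uses 326 mg sodium, +43.5 mg potassium (running total 1740.5 mg).
Filling greedily by potassium-per-mg sodium is optimal for one linear limit, giving 1740.5 mg.

1740.5 mg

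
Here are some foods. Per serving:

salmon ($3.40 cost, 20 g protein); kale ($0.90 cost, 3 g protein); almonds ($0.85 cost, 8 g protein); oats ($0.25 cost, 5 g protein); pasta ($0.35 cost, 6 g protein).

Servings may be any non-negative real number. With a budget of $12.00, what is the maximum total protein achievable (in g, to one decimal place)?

Protein per dollar: oats 20, pasta 17.14, almonds 9.412, salmon 5.882, kale 3.333.
With no serving limits, spend the whole cost allowance on oats: $12.00 / $0.25 × 5 g = 240.0 g.

240.0 g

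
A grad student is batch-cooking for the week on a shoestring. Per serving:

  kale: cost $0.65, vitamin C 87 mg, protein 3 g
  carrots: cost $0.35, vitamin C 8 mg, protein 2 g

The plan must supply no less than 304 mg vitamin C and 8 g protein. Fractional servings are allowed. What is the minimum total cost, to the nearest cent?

$2.27

Check every corner: each single food scaled to meet both minima, and each pair solved so both constraints bind.
kale only: max(304/87, 8/3) = 3.494 servings → $2.27.
carrots only: max(304/8, 8/2) = 38 servings → $13.30.
kale + carrots with both targets exact would need a negative amount; discard.
Cheapest feasible corner: $2.27.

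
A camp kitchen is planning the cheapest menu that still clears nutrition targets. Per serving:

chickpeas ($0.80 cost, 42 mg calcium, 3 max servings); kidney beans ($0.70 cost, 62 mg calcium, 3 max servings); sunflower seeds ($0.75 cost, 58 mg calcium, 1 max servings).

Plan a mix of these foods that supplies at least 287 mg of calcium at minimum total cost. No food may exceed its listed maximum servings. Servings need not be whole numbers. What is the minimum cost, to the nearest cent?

$3.67

Cost per mg of calcium: kidney beans $0.0113, sunflower seeds $0.0129, chickpeas $0.0190.
Take 3 servings of kidney beans: +186.0 mg calcium for $2.10 (total $2.10, still need 101.0 mg).
Take 1 serving of sunflower seeds: +58.0 mg calcium for $0.75 (total $2.85, still need 43.0 mg).
Take 1.024 servings of chickpeas: +43.0 mg calcium for $0.82 (total $3.67, still need 0.0 mg).
Greedy by cheapest-per-mg is optimal for a single linear constraint, so the minimum cost is $3.67.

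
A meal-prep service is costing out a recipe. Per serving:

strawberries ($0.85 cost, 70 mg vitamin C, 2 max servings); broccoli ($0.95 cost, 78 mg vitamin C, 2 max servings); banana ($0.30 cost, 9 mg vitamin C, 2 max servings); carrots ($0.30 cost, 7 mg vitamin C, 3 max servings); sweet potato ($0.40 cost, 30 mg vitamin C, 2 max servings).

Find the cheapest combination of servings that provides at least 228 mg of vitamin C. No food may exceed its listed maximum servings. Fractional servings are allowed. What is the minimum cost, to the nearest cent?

Cost per mg of vitamin C: strawberries $0.0121, broccoli $0.0122, sweet potato $0.0133, banana $0.0333, carrots $0.0429.
Take 2 servings of strawberries: +140.0 mg vitamin C for $1.70 (total $1.70, still need 88.0 mg).
Take 1.128 servings of broccoli: +88.0 mg vitamin C for $1.07 (total $2.77, still need 0.0 mg).
Filling from the cheapest source first is optimal under one linear minimum: $2.77.

$2.77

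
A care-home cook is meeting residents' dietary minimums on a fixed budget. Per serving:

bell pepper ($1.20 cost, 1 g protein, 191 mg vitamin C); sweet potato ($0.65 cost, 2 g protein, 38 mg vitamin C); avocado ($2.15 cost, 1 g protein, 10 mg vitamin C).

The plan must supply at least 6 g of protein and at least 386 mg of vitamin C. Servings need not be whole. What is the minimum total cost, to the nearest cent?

This is a tiny linear program; its minimum lies at a vertex of the feasible set. List the vertices and price them.
bell pepper only: max(6/1, 386/191) = 6 servings → $7.20.
sweet potato only: max(6/2, 386/38) = 10.16 servings → $6.60.
avocado only: max(6/1, 386/10) = 38.6 servings → $82.99.
bell pepper + sweet potato with both tight: 1.581 servings and 2.209 servings → $3.33.
bell pepper + avocado with both tight: 1.801 servings and 4.199 servings → $11.19.
sweet potato + avocado: the both-tight solution has a negative serving — not a feasible corner.
So the least-cost plan costs $3.33.

$3.33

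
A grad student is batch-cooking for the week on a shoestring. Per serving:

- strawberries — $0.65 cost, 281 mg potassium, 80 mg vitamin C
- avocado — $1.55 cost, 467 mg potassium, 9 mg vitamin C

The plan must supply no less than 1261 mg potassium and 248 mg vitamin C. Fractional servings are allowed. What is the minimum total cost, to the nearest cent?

$2.92

Two binding constraints pin down two serving amounts, so the optimal mix uses at most two foods. The candidates are each food alone (scaled to the tighter of potassium/vitamin C) and each pair with both constraints tight.
strawberries only: max(1261/281, 248/80) = 4.488 servings → $2.92.
avocado only: max(1261/467, 248/9) = 27.56 servings → $42.71.
strawberries + avocado with both tight: 2.999 servings and 0.8955 servings → $3.34.
So the least-cost plan costs $2.92.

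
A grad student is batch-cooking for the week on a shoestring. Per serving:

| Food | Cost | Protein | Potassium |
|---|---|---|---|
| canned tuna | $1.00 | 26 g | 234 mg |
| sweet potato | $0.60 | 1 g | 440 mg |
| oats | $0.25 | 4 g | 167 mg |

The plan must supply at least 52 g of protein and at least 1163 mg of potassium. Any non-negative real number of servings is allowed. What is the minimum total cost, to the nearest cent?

This is a tiny linear program; its minimum lies at a vertex of the feasible set. List the vertices and price them.
canned tuna only: max(52/26, 1163/234) = 4.97 servings → $4.97.
sweet potato only: max(52/1, 1163/440) = 52 servings → $31.20.
oats only: max(52/4, 1163/167) = 13 servings → $3.25.
canned tuna + sweet potato with both tight: 1.938 servings and 1.613 servings → $2.91.
canned tuna + oats with both tight: 1.184 servings and 5.305 servings → $2.51.
sweet potato + oats: the both-tight solution has a negative serving — not a feasible corner.
Cheapest feasible corner: $2.51.

$2.51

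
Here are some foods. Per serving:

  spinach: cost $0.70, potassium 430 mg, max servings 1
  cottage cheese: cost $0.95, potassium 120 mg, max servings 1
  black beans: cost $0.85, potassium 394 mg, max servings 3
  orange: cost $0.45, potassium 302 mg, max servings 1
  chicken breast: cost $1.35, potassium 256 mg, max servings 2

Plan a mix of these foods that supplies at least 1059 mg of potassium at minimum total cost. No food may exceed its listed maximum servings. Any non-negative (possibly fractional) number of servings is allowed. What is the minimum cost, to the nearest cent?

$1.86

Cost per mg of potassium: orange $0.0015, spinach $0.0016, black beans $0.0022, chicken breast $0.0053, cottage cheese $0.0079.
Take 1 serving of orange: +302.0 mg potassium for $0.45 (total $0.45, still need 757.0 mg).
Take 1 serving of spinach: +430.0 mg potassium for $0.70 (total $1.15, still need 327.0 mg).
Take 0.8299 servings of black beans: +327.0 mg potassium for $0.71 (total $1.86, still need 0.0 mg).
Greedy by cheapest-per-mg is optimal for a single linear constraint, so the minimum cost is $1.86.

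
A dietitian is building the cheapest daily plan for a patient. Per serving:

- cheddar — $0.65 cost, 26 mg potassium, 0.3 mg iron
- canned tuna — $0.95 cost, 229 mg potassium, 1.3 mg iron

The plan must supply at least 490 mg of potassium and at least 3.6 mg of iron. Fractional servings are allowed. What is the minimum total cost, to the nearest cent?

For a min-cost LP with two ≥-constraints, a basic feasible solution has at most two positive variables.
cheddar only: max(490/26, 3.6/0.3) = 18.85 servings → $12.25.
canned tuna only: max(490/229, 3.6/1.3) = 2.769 servings → $2.63.
cheddar + canned tuna with both tight: 5.37 servings and 1.53 servings → $4.94.
The minimum over all feasible corners is $2.63.

$2.63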